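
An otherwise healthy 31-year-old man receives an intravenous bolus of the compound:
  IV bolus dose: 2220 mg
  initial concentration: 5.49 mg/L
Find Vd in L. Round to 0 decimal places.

404 L

Vd = Dose / C₀ = 2220 / 5.49 = 404.4 L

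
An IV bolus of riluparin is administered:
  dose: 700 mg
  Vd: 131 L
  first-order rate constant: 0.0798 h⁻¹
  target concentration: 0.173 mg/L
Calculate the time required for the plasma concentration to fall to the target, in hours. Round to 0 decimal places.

C₀ = Dose / Vd = 700.0 / 131 = 5.344 mg/L
t = ln(C₀ / C) / k = ln(5.344 / 0.173) / 0.07980
  = ln(30.89) / 0.07980 = 3.430 / 0.07980 = 42.98 h

43 h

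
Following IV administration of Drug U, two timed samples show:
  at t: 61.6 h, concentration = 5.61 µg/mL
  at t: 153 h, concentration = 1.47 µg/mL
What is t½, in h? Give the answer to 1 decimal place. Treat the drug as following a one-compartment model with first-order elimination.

47.3 h

k = ln(C₁/C₂) / (t₂ − t₁) = ln(5.61/1.47) / (153 − 61.6)
  = 1.339 / 91.40 = 0.01465 h⁻¹
t½ = ln2 / k = 0.693147 / 0.01465 = 47.31 h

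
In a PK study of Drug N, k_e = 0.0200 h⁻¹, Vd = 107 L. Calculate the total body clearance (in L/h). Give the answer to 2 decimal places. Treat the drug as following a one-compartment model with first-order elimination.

2.14 L/h

CL = k × Vd = 0.0200 × 107 = 2.140 L/h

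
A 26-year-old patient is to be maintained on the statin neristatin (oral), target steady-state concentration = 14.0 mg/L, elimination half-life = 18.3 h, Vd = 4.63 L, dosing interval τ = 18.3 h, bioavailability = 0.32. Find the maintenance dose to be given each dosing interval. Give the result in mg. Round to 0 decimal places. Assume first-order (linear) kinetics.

k = ln2 / t½ = 0.693147 / 18.3 = 0.03788 h⁻¹
CL = k × Vd = 0.03788 × 4.63 = 0.1754 L/h
At steady state, F × (Dose/τ) = Css × CL.
Dose = Css × CL × τ / F = 14.0 × 0.1754 × 18.3 / 0.32 = 140.4 mg

140 mg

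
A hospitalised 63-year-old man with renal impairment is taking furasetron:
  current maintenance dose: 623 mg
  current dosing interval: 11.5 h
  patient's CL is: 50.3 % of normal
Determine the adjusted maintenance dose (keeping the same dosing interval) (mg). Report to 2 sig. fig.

310 mg

To keep the same average steady-state level, dosing rate must scale with clearance.
CL ratio = 50.3 / 100 = 0.5030
New dose (same interval) = 623 × 0.5030 = 313.4 mg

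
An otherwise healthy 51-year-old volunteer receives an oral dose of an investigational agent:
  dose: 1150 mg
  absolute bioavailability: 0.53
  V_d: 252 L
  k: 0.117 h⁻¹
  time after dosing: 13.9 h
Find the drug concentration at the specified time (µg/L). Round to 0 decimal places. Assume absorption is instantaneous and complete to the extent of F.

Amount reaching circulation = F × Dose = 0.53 × 1150 = 609.5 mg
C₀ = F·Dose / Vd = 609.5 / 252 = 2.419 mg/L
C = C₀ · e^(−k·t) = 2.419 × e^(−0.1170 × 13.9)
  = 2.419 × 0.1967 = 0.4758 mg/L
Convert: 0.4758 mg/L × 1000 = 475.8 µg/L

476 µg/L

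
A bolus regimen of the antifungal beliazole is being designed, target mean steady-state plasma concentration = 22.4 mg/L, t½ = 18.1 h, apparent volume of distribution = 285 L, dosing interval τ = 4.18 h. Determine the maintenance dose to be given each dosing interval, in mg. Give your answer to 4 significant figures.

k = ln2 / t½ = 0.693147 / 18.1 = 0.03830 h⁻¹
CL = k × Vd = 0.03830 × 285 = 10.92 L/h
At steady state, Dose/τ = Css × CL.
Dose = Css × CL × τ = 22.4 × 10.92 × 4.18 = 1022 mg

1022 mg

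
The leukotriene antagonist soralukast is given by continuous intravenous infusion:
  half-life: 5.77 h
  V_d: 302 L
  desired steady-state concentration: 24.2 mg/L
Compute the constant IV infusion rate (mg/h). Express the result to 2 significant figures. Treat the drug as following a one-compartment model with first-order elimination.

k = ln2 / t½ = 0.693147 / 5.77 = 0.1201 h⁻¹
CL = k × Vd = 0.1201 × 302 = 36.27 L/h
At steady state, infusion rate R₀ = Css × CL = 24.2 × 36.27 = 877.7 mg/h

880 mg/h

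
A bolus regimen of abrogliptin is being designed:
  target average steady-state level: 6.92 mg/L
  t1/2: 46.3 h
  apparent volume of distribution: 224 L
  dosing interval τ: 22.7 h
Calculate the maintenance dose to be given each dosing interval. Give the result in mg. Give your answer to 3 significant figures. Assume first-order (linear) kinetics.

527 mg

k = ln2 / t½ = 0.693147 / 46.3 = 0.01497 h⁻¹
CL = k × Vd = 0.01497 × 224 = 3.353 L/h
At steady state, Dose/τ = Css × CL.
Dose = Css × CL × τ = 6.92 × 3.353 × 22.7 = 526.7 mg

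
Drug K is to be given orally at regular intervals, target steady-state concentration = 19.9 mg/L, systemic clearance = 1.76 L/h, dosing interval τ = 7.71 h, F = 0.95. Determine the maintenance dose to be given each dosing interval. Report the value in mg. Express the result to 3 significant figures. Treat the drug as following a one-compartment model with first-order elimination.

At steady state, F × (Dose/τ) = Css × CL.
Dose = Css × CL × τ / F = 19.9 × 1.760 × 7.71 / 0.95 = 284.2 mg

284 mg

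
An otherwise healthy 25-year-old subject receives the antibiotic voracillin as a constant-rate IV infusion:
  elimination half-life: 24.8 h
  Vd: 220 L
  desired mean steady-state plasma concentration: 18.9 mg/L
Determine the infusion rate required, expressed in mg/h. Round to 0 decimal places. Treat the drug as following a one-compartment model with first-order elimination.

k = ln2 / t½ = 0.693147 / 24.8 = 0.02795 h⁻¹
CL = k × Vd = 0.02795 × 220 = 6.149 L/h
At steady state, infusion rate R₀ = Css × CL = 18.9 × 6.149 = 116.2 mg/h

116 mg/h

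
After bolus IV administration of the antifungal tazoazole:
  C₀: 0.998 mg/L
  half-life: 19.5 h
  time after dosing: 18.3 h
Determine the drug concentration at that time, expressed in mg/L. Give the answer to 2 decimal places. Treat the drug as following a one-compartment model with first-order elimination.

k = ln2 / t½ = 0.693147 / 19.5 = 0.03555 h⁻¹
C = C₀ · e^(−k·t) = 0.9980 × e^(−0.03555 × 18.3)
  = 0.9980 × 0.5218 = 0.5208 mg/L

0.52 mg/L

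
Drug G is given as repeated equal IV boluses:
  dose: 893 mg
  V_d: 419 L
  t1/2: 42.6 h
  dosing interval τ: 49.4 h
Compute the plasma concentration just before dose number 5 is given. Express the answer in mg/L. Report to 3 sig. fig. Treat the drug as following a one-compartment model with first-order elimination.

C₀ per dose = Dose / Vd = 893 / 419 = 2.131 mg/L
k = ln2 / t½ = 0.693147 / 42.6 = 0.01627 h⁻¹
Fraction remaining after one interval: r = e^(−kτ) = e^(−0.01627 × 49.4) = 0.4477
Before dose 5, 4 doses have been given (aged 1τ, 2τ, 3τ, 4τ).
C_trough = C₀ × (r + r² + … + r^4) = C₀ × r(1−r^4)/(1−r)
        = 2.131 × 0.4477 × (1 − 0.04017) / (1 − 0.4477) = 1.658 mg/L

1.66 mg/L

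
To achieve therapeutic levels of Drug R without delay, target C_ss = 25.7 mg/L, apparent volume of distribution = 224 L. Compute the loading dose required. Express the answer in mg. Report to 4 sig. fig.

LD = Css × Vd = 25.7 × 224 = 5757 mg

5757 mg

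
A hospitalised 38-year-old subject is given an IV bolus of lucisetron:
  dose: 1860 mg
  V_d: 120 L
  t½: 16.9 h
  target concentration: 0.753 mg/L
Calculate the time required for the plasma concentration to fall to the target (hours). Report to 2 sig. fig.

74 h

C₀ = Dose / Vd = 1860 / 120 = 15.50 mg/L
k = ln2 / t½ = 0.693147 / 16.9 = 0.04101 h⁻¹
t = ln(C₀ / C) / k = ln(15.50 / 0.753) / 0.04101
  = ln(20.58) / 0.04101 = 3.024 / 0.04101 = 73.74 h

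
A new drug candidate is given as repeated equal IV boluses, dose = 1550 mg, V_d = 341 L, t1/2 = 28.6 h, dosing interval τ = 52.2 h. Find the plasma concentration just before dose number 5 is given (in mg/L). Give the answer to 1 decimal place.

C₀ per dose = Dose / Vd = 1550 / 341 = 4.545 mg/L
k = ln2 / t½ = 0.693147 / 28.6 = 0.02424 h⁻¹
Fraction remaining after one interval: r = e^(−kτ) = e^(−0.02424 × 52.2) = 0.2821
Before dose 5, 4 doses have been given (aged 1τ, 2τ, 3τ, 4τ).
C_trough = C₀ × (r + r² + … + r^4) = C₀ × r(1−r^4)/(1−r)
        = 4.545 × 0.2821 × (1 − 0.006333) / (1 − 0.2821) = 1.775 mg/L

1.8 mg/L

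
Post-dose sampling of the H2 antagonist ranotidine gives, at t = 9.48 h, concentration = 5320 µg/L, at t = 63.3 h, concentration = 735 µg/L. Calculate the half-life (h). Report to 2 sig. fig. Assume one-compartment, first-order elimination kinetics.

19 h

k = ln(C₁/C₂) / (t₂ − t₁) = ln(5320/735) / (63.3 − 9.48)
  = 1.979 / 53.82 = 0.03677 h⁻¹
t½ = ln2 / k = 0.693147 / 0.03677 = 18.85 h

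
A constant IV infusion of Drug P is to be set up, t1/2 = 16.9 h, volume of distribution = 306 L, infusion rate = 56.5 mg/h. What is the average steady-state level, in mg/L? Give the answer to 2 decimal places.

4.50 mg/L

k = ln2 / t½ = 0.693147 / 16.9 = 0.04101 h⁻¹
CL = k × Vd = 0.04101 × 306 = 12.55 L/h
At steady state Css = R₀ / CL = 56.5 / 12.55 = 4.502 mg/L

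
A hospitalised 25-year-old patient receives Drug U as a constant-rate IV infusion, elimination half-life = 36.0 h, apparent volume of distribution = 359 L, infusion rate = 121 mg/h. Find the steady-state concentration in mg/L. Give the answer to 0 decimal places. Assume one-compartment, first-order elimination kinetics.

k = ln2 / t½ = 0.693147 / 36.0 = 0.01925 h⁻¹
CL = k × Vd = 0.01925 × 359 = 6.911 L/h
At steady state Css = R₀ / CL = 121 / 6.911 = 17.51 mg/L

18 mg/L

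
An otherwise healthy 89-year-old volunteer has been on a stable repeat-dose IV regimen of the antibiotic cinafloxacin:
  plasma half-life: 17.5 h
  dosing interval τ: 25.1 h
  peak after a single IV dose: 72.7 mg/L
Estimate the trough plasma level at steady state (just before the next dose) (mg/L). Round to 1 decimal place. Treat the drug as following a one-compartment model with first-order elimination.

k = ln2 / t½ = 0.693147 / 17.5 = 0.03961 h⁻¹
e^(−kτ) = e^(−0.03961 × 25.1) = 0.3700
Accumulation ratio R = 1 / (1 − e^(−kτ)) = 1 / (1 − 0.3700) = 1.587
Steady-state trough = C₀ × R × e^(−kτ) = 72.7 × 1.587 × 0.3700 = 42.69 mg/L

42.7 mg/L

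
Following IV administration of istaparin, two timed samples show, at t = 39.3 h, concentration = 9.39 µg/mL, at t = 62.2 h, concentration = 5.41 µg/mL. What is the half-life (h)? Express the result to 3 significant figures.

28.8 h

k = ln(C₁/C₂) / (t₂ − t₁) = ln(9.39/5.41) / (62.2 − 39.3)
  = 0.5514 / 22.90 = 0.02408 h⁻¹
t½ = ln2 / k = 0.693147 / 0.02408 = 28.79 h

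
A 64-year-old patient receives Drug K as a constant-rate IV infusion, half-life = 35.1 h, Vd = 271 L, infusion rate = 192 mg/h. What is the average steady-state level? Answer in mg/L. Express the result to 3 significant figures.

35.9 mg/L

k = ln2 / t½ = 0.693147 / 35.1 = 0.01975 h⁻¹
CL = k × Vd = 0.01975 × 271 = 5.352 L/h
At steady state Css = R₀ / CL = 192 / 5.352 = 35.87 mg/L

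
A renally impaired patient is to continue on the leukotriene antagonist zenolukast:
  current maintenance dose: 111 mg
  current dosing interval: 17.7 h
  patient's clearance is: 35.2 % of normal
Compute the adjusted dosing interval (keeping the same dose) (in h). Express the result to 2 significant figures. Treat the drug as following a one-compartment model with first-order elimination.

50 h

To keep the same average steady-state level, dosing rate must scale with clearance.
CL ratio = 35.2 / 100 = 0.3520
New interval (same dose) = 17.7 / 0.3520 = 50.28 h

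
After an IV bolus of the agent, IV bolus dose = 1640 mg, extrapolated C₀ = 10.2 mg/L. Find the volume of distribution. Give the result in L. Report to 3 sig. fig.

Vd = Dose / C₀ = 1640 / 10.2 = 160.8 L

161 L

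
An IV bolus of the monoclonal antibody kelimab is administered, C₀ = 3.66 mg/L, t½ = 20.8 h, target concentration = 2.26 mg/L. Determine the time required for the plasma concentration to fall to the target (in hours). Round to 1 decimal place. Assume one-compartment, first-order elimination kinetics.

14.5 h

k = ln2 / t½ = 0.693147 / 20.8 = 0.03332 h⁻¹
t = ln(C₀ / C) / k = ln(3.660 / 2.26) / 0.03332
  = ln(1.619) / 0.03332 = 0.4818 / 0.03332 = 14.46 h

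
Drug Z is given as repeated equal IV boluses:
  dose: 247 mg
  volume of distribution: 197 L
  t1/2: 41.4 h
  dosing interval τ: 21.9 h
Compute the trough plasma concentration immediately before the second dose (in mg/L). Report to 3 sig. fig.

C₀ per dose = Dose / Vd = 247 / 197 = 1.254 mg/L
k = ln2 / t½ = 0.693147 / 41.4 = 0.01674 h⁻¹
Fraction remaining after one interval: r = e^(−kτ) = e^(−0.01674 × 21.9) = 0.6931
Before dose 2, 1 dose has been given (aged 1τ).
C_trough = C₀ × r = 1.254 × 0.6931 = 0.8691 mg/L

0.869 mg/L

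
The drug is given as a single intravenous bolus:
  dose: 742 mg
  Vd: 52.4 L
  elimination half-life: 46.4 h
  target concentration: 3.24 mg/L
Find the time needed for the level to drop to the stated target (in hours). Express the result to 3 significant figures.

C₀ = Dose / Vd = 742.0 / 52.4 = 14.16 mg/L
k = ln2 / t½ = 0.693147 / 46.4 = 0.01494 h⁻¹
t = ln(C₀ / C) / k = ln(14.16 / 3.24) / 0.01494
  = ln(4.370) / 0.01494 = 1.475 / 0.01494 = 98.73 h

98.7 h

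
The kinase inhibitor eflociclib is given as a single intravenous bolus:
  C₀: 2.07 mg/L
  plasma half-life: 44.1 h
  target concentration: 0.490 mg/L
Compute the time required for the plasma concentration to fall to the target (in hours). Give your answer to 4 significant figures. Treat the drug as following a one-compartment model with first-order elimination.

91.67 h

k = ln2 / t½ = 0.693147 / 44.1 = 0.01572 h⁻¹
t = ln(C₀ / C) / k = ln(2.070 / 0.490) / 0.01572
  = ln(4.224) / 0.01572 = 1.441 / 0.01572 = 91.67 h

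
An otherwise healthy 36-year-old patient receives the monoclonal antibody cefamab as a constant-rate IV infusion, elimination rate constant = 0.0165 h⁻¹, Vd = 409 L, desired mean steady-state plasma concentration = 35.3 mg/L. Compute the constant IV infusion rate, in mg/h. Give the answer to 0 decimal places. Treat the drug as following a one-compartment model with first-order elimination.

CL = k × Vd = 0.01650 × 409 = 6.749 L/h
At steady state, infusion rate R₀ = Css × CL = 35.3 × 6.749 = 238.2 mg/h

238 mg/h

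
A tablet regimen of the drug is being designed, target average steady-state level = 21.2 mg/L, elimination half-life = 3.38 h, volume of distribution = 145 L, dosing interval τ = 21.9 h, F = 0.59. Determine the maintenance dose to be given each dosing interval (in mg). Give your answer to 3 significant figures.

23400 mg

k = ln2 / t½ = 0.693147 / 3.38 = 0.2051 h⁻¹
CL = k × Vd = 0.2051 × 145 = 29.74 L/h
At steady state, F × (Dose/τ) = Css × CL.
Dose = Css × CL × τ / F = 21.2 × 29.74 × 21.9 / 0.59 = 23400 mg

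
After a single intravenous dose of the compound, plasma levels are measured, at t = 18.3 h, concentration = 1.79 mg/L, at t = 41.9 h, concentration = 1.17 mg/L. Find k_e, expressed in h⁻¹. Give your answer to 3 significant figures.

0.0180 h⁻¹

k = ln(C₁/C₂) / (t₂ − t₁) = ln(1.79/1.17) / (41.9 − 18.3)
  = 0.4252 / 23.60 = 0.01802 h⁻¹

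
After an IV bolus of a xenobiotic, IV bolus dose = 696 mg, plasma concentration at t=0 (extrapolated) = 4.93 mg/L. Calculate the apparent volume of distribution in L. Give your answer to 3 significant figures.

Vd = Dose / C₀ = 696.0 / 4.93 = 141.2 L

141 L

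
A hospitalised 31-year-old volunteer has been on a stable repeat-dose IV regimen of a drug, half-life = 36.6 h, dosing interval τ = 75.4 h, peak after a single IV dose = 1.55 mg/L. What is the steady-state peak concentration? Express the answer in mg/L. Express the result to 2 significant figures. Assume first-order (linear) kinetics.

2.0 mg/L

k = ln2 / t½ = 0.693147 / 36.6 = 0.01894 h⁻¹
e^(−kτ) = e^(−0.01894 × 75.4) = 0.2398
Accumulation ratio R = 1 / (1 − e^(−kτ)) = 1 / (1 − 0.2398) = 1.315
Steady-state peak = C₀ × R = 1.55 × 1.315 = 2.038 mg/L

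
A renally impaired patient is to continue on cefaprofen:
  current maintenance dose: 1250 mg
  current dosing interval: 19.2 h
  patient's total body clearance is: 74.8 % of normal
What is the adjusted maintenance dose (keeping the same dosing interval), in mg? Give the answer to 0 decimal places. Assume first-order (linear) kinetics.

To keep the same average steady-state level, dosing rate must scale with clearance.
CL ratio = 74.8 / 100 = 0.7480
New dose (same interval) = 1250 × 0.7480 = 935.0 mg

935 mg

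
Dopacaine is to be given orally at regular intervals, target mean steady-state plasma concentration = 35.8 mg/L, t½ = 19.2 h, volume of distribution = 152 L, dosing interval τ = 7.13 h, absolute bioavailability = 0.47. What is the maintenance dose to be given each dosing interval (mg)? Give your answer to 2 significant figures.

k = ln2 / t½ = 0.693147 / 19.2 = 0.03610 h⁻¹
CL = k × Vd = 0.03610 × 152 = 5.487 L/h
At steady state, F × (Dose/τ) = Css × CL.
Dose = Css × CL × τ / F = 35.8 × 5.487 × 7.13 / 0.47 = 2980 mg

3000 mg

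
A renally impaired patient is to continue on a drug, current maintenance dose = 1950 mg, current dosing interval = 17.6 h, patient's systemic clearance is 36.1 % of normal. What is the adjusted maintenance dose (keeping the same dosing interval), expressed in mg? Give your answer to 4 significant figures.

To keep the same average steady-state level, dosing rate must scale with clearance.
CL ratio = 36.1 / 100 = 0.3610
New dose (same interval) = 1950 × 0.3610 = 704.0 mg

704.0 mg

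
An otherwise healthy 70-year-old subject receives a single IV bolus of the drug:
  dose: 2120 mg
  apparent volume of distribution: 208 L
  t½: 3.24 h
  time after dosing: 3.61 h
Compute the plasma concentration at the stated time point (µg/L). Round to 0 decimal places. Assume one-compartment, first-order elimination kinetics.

4708 µg/L

C₀ = Dose / Vd = 2120 / 208 = 10.19 mg/L
k = ln2 / t½ = 0.693147 / 3.24 = 0.2139 h⁻¹
C = C₀ · e^(−k·t) = 10.19 × e^(−0.2139 × 3.61)
  = 10.19 × 0.4620 = 4.708 mg/L
Convert: 4.708 mg/L × 1000 = 4708 µg/L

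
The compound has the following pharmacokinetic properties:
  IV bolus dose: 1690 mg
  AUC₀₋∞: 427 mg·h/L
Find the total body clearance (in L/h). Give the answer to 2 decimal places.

3.96 L/h

CL = Dose / AUC = 1690 / 427 = 3.958 L/h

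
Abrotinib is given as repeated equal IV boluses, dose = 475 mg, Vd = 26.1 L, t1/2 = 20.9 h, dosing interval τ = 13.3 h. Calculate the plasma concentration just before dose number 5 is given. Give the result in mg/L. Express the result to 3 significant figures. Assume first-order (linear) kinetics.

C₀ per dose = Dose / Vd = 475 / 26.1 = 18.20 mg/L
k = ln2 / t½ = 0.693147 / 20.9 = 0.03316 h⁻¹
Fraction remaining after one interval: r = e^(−kτ) = e^(−0.03316 × 13.3) = 0.6434
Before dose 5, 4 doses have been given (aged 1τ, 2τ, 3τ, 4τ).
C_trough = C₀ × (r + r² + … + r^4) = C₀ × r(1−r^4)/(1−r)
        = 18.20 × 0.6434 × (1 − 0.1714) / (1 − 0.6434) = 27.21 mg/L

27.2 mg/L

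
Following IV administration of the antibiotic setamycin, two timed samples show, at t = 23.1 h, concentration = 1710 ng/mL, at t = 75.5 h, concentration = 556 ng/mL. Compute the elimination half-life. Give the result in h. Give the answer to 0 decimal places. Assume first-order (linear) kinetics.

32 h

k = ln(C₁/C₂) / (t₂ − t₁) = ln(1710/556) / (75.5 − 23.1)
  = 1.123 / 52.40 = 0.02143 h⁻¹
t½ = ln2 / k = 0.693147 / 0.02143 = 32.34 h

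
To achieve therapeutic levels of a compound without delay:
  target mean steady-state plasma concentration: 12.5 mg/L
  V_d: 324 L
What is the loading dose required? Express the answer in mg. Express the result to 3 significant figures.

4050 mg

LD = Css × Vd = 12.5 × 324 = 4050 mg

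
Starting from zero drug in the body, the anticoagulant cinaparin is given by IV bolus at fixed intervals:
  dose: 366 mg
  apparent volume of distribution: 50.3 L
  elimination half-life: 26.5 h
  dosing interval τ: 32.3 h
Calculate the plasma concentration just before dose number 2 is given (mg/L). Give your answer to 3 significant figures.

C₀ per dose = Dose / Vd = 366 / 50.3 = 7.276 mg/L
k = ln2 / t½ = 0.693147 / 26.5 = 0.02616 h⁻¹
Fraction remaining after one interval: r = e^(−kτ) = e^(−0.02616 × 32.3) = 0.4296
Before dose 2, 1 dose has been given (aged 1τ).
C_trough = C₀ × r = 7.276 × 0.4296 = 3.126 mg/L

3.13 mg/L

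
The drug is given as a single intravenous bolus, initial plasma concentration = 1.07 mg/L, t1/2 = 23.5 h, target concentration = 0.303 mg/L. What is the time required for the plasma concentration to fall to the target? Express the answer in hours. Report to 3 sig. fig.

k = ln2 / t½ = 0.693147 / 23.5 = 0.02950 h⁻¹
t = ln(C₀ / C) / k = ln(1.070 / 0.303) / 0.02950
  = ln(3.531) / 0.02950 = 1.262 / 0.02950 = 42.78 h

42.8 h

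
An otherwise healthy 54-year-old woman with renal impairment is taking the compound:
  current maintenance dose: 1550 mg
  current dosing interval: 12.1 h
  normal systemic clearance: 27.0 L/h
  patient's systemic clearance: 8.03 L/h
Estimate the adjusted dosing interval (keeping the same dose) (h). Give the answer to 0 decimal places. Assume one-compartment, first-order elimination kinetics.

41 h

To keep the same average steady-state level, dosing rate must scale with clearance.
CL ratio = 8.03 / 27.0 = 0.2974
New interval (same dose) = 12.1 / 0.2974 = 40.69 h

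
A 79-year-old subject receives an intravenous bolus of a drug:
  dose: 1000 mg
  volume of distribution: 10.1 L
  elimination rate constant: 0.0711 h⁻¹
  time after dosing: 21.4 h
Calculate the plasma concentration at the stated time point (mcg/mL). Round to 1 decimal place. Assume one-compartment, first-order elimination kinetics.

C₀ = Dose / Vd = 1000 / 10.1 = 99.01 mg/L
C = C₀ · e^(−k·t) = 99.01 × e^(−0.07110 × 21.4)
  = 99.01 × 0.2184 = 21.62 mg/L
(21.62 mg/L = 21.62 mcg/mL)

21.6 mcg/mL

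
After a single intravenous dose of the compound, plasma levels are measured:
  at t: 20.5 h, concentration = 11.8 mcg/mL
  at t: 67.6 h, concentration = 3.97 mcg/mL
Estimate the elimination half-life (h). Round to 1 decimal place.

k = ln(C₁/C₂) / (t₂ − t₁) = ln(11.8/3.97) / (67.6 − 20.5)
  = 1.089 / 47.10 = 0.02312 h⁻¹
t½ = ln2 / k = 0.693147 / 0.02312 = 29.98 h

30.0 h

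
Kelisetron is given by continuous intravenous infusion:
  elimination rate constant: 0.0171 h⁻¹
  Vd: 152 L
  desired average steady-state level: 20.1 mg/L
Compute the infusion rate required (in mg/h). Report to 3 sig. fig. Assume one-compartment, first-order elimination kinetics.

52.2 mg/h

CL = k × Vd = 0.01710 × 152 = 2.599 L/h
At steady state, infusion rate R₀ = Css × CL = 20.1 × 2.599 = 52.24 mg/h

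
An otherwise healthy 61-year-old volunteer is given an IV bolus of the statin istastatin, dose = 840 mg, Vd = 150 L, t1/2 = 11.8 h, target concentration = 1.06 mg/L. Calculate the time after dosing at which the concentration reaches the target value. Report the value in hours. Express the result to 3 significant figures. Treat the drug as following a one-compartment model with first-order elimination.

28.3 h

C₀ = Dose / Vd = 840.0 / 150 = 5.600 mg/L
k = ln2 / t½ = 0.693147 / 11.8 = 0.05874 h⁻¹
t = ln(C₀ / C) / k = ln(5.600 / 1.06) / 0.05874
  = ln(5.283) / 0.05874 = 1.664 / 0.05874 = 28.33 h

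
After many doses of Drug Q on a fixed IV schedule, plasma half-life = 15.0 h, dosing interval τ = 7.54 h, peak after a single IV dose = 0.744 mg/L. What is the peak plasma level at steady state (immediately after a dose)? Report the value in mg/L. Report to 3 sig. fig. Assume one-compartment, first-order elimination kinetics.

k = ln2 / t½ = 0.693147 / 15.0 = 0.04621 h⁻¹
e^(−kτ) = e^(−0.04621 × 7.54) = 0.7058
Accumulation ratio R = 1 / (1 − e^(−kτ)) = 1 / (1 − 0.7058) = 3.399
Steady-state peak = C₀ × R = 0.744 × 3.399 = 2.529 mg/L

2.53 mg/L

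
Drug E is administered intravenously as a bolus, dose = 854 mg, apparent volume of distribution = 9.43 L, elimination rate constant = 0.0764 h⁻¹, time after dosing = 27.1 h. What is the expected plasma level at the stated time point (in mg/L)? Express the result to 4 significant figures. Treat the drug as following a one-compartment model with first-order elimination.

11.42 mg/L

C₀ = Dose / Vd = 854.0 / 9.43 = 90.56 mg/L
C = C₀ · e^(−k·t) = 90.56 × e^(−0.07640 × 27.1)
  = 90.56 × 0.1261 = 11.42 mg/L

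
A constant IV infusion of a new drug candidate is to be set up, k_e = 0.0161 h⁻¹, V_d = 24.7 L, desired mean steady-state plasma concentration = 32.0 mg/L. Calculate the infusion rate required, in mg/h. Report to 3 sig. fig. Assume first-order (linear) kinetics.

12.7 mg/h

CL = k × Vd = 0.01610 × 24.7 = 0.3977 L/h
At steady state, infusion rate R₀ = Css × CL = 32.0 × 0.3977 = 12.73 mg/h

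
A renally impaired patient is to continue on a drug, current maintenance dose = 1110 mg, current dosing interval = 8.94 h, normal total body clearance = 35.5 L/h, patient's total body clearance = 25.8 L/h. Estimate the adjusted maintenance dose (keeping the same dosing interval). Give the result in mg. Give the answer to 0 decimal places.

807 mg

To keep the same average steady-state level, dosing rate must scale with clearance.
CL ratio = 25.8 / 35.5 = 0.7268
New dose (same interval) = 1110 × 0.7268 = 806.7 mg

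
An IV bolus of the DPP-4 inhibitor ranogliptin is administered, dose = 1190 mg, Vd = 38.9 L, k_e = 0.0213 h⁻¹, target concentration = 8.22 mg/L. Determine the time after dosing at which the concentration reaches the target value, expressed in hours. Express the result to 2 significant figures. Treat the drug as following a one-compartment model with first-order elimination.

62 h

C₀ = Dose / Vd = 1190 / 38.9 = 30.59 mg/L
t = ln(C₀ / C) / k = ln(30.59 / 8.22) / 0.02130
  = ln(3.721) / 0.02130 = 1.314 / 0.02130 = 61.69 h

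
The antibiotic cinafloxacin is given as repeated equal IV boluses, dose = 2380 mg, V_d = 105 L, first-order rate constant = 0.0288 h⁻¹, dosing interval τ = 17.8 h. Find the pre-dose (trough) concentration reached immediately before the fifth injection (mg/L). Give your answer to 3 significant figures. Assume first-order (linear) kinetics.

C₀ per dose = Dose / Vd = 2380 / 105 = 22.67 mg/L
Fraction remaining after one interval: r = e^(−kτ) = e^(−0.02880 × 17.8) = 0.5989
Before dose 5, 4 doses have been given (aged 1τ, 2τ, 3τ, 4τ).
C_trough = C₀ × (r + r² + … + r^4) = C₀ × r(1−r^4)/(1−r)
        = 22.67 × 0.5989 × (1 − 0.1287) / (1 − 0.5989) = 29.49 mg/L

29.5 mg/L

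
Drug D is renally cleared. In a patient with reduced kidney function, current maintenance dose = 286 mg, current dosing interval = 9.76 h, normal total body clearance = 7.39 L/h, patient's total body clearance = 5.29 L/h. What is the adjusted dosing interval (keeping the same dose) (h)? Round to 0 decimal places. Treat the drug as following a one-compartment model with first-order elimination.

14 h

To keep the same average steady-state level, dosing rate must scale with clearance.
CL ratio = 5.29 / 7.39 = 0.7158
New interval (same dose) = 9.76 / 0.7158 = 13.64 h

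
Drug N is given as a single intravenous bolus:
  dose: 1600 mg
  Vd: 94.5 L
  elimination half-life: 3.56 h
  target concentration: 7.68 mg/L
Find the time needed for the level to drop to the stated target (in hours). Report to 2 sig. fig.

4.1 h

C₀ = Dose / Vd = 1600 / 94.5 = 16.93 mg/L
k = ln2 / t½ = 0.693147 / 3.56 = 0.1947 h⁻¹
t = ln(C₀ / C) / k = ln(16.93 / 7.68) / 0.1947
  = ln(2.204) / 0.1947 = 0.7903 / 0.1947 = 4.059 h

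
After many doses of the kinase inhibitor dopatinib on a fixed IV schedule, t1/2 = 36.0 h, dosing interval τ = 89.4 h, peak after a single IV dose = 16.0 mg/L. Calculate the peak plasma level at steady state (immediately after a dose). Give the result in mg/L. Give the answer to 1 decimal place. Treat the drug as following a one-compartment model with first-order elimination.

19.5 mg/L

k = ln2 / t½ = 0.693147 / 36.0 = 0.01925 h⁻¹
e^(−kτ) = e^(−0.01925 × 89.4) = 0.1789
Accumulation ratio R = 1 / (1 − e^(−kτ)) = 1 / (1 − 0.1789) = 1.218
Steady-state peak = C₀ × R = 16.0 × 1.218 = 19.49 mg/L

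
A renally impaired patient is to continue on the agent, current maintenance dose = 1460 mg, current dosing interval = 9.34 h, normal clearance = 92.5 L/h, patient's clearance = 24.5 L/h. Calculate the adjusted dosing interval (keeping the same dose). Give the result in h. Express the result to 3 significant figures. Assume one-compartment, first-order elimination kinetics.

To keep the same average steady-state level, dosing rate must scale with clearance.
CL ratio = 24.5 / 92.5 = 0.2649
New interval (same dose) = 9.34 / 0.2649 = 35.26 h

35.3 h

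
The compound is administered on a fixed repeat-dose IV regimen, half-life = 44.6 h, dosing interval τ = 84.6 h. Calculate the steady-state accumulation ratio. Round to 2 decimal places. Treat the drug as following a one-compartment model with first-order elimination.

1.37

k = ln2 / t½ = 0.693147 / 44.6 = 0.01554 h⁻¹
e^(−kτ) = e^(−0.01554 × 84.6) = 0.2686
Accumulation ratio R = 1 / (1 − e^(−kτ)) = 1 / (1 − 0.2686) = 1.367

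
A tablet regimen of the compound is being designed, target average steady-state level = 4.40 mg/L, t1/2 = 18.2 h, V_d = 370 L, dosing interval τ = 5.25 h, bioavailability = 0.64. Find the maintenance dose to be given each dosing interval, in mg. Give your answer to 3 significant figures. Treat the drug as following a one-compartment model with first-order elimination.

k = ln2 / t½ = 0.693147 / 18.2 = 0.03809 h⁻¹
CL = k × Vd = 0.03809 × 370 = 14.09 L/h
At steady state, F × (Dose/τ) = Css × CL.
Dose = Css × CL × τ / F = 4.40 × 14.09 × 5.25 / 0.64 = 508.6 mg

509 mg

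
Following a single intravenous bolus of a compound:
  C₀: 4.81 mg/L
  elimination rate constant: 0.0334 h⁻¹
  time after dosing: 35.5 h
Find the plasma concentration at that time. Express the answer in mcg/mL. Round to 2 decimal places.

1.47 mcg/mL

C = C₀ · e^(−k·t) = 4.810 × e^(−0.03340 × 35.5)
  = 4.810 × 0.3055 = 1.469 mg/L
(1.469 mg/L = 1.469 mcg/mL)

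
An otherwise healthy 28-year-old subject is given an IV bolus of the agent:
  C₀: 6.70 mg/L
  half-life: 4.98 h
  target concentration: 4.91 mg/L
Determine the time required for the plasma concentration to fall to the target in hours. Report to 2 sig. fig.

2.2 h

k = ln2 / t½ = 0.693147 / 4.98 = 0.1392 h⁻¹
t = ln(C₀ / C) / k = ln(6.700 / 4.91) / 0.1392
  = ln(1.365) / 0.1392 = 0.3112 / 0.1392 = 2.236 h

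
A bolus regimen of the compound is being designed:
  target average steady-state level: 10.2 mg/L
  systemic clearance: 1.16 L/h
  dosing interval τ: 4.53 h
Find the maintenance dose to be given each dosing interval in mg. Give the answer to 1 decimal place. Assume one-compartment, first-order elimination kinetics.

53.6 mg

At steady state, Dose/τ = Css × CL.
Dose = Css × CL × τ = 10.2 × 1.160 × 4.53 = 53.60 mg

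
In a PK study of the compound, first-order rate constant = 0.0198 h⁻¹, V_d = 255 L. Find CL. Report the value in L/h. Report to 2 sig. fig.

CL = k × Vd = 0.0198 × 255 = 5.049 L/h

5.0 L/h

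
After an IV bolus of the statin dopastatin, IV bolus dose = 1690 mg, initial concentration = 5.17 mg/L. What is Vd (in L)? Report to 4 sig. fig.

326.9 L

Vd = Dose / C₀ = 1690 / 5.17 = 326.9 L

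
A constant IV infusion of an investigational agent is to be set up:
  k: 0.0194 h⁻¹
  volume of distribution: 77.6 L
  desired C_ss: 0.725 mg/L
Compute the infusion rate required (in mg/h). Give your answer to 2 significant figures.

1.1 mg/h

CL = k × Vd = 0.01940 × 77.6 = 1.505 L/h
At steady state, infusion rate R₀ = Css × CL = 0.725 × 1.505 = 1.091 mg/h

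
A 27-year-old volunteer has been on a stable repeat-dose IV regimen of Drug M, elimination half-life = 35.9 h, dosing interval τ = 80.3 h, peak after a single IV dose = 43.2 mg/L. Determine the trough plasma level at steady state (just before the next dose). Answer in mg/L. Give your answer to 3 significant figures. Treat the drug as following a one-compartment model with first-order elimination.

k = ln2 / t½ = 0.693147 / 35.9 = 0.01931 h⁻¹
e^(−kτ) = e^(−0.01931 × 80.3) = 0.2121
Accumulation ratio R = 1 / (1 − e^(−kτ)) = 1 / (1 − 0.2121) = 1.269
Steady-state trough = C₀ × R × e^(−kτ) = 43.2 × 1.269 × 0.2121 = 11.63 mg/L

11.6 mg/L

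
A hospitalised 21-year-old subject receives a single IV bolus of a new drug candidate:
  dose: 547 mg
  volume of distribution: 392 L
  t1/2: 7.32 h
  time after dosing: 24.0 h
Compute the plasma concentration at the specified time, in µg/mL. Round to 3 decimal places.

0.144 µg/mL

C₀ = Dose / Vd = 547.0 / 392 = 1.395 mg/L
k = ln2 / t½ = 0.693147 / 7.32 = 0.09469 h⁻¹
C = C₀ · e^(−k·t) = 1.395 × e^(−0.09469 × 24.0)
  = 1.395 × 0.1030 = 0.1437 mg/L
(0.1437 mg/L = 0.1437 µg/mL)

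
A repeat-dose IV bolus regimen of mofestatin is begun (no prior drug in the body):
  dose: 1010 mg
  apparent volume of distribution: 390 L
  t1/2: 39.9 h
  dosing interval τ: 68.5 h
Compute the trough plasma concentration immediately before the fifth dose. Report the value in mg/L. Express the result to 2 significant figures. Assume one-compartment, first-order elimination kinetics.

C₀ per dose = Dose / Vd = 1010 / 390 = 2.590 mg/L
k = ln2 / t½ = 0.693147 / 39.9 = 0.01737 h⁻¹
Fraction remaining after one interval: r = e^(−kτ) = e^(−0.01737 × 68.5) = 0.3043
Before dose 5, 4 doses have been given (aged 1τ, 2τ, 3τ, 4τ).
C_trough = C₀ × (r + r² + … + r^4) = C₀ × r(1−r^4)/(1−r)
        = 2.590 × 0.3043 × (1 − 0.008574) / (1 − 0.3043) = 1.123 mg/L

1.1 mg/L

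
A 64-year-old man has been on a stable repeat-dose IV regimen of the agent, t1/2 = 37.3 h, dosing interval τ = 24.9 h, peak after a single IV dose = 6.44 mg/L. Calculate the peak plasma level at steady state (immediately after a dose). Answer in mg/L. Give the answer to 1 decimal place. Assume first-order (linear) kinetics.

17.4 mg/L

k = ln2 / t½ = 0.693147 / 37.3 = 0.01858 h⁻¹
e^(−kτ) = e^(−0.01858 × 24.9) = 0.6296
Accumulation ratio R = 1 / (1 − e^(−kτ)) = 1 / (1 − 0.6296) = 2.700
Steady-state peak = C₀ × R = 6.44 × 2.700 = 17.39 mg/L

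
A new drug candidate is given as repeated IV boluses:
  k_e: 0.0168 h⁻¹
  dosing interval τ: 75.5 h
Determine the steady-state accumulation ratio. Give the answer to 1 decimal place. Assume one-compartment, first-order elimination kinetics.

1.4

e^(−kτ) = e^(−0.01680 × 75.5) = 0.2813
Accumulation ratio R = 1 / (1 − e^(−kτ)) = 1 / (1 − 0.2813) = 1.391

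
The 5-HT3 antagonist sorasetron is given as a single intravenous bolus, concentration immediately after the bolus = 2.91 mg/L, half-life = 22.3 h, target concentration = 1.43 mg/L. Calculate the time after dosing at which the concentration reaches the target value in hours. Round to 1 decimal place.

k = ln2 / t½ = 0.693147 / 22.3 = 0.03108 h⁻¹
t = ln(C₀ / C) / k = ln(2.910 / 1.43) / 0.03108
  = ln(2.035) / 0.03108 = 0.7105 / 0.03108 = 22.86 h

22.9 h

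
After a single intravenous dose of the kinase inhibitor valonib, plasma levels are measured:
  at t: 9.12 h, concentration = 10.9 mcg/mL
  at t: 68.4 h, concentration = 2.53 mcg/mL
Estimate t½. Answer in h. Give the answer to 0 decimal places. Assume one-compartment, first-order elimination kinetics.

28 h

k = ln(C₁/C₂) / (t₂ − t₁) = ln(10.9/2.53) / (68.4 − 9.12)
  = 1.461 / 59.28 = 0.02465 h⁻¹
t½ = ln2 / k = 0.693147 / 0.02465 = 28.12 h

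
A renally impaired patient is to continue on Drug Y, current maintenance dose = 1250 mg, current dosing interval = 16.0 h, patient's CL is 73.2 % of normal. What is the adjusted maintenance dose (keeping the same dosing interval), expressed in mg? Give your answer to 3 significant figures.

915 mg

To keep the same average steady-state level, dosing rate must scale with clearance.
CL ratio = 73.2 / 100 = 0.7320
New dose (same interval) = 1250 × 0.7320 = 915.0 mg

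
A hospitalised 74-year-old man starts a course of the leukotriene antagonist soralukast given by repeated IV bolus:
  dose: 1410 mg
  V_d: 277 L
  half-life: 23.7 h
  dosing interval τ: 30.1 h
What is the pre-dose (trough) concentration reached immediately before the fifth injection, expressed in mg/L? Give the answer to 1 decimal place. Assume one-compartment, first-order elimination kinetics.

C₀ per dose = Dose / Vd = 1410 / 277 = 5.090 mg/L
k = ln2 / t½ = 0.693147 / 23.7 = 0.02925 h⁻¹
Fraction remaining after one interval: r = e^(−kτ) = e^(−0.02925 × 30.1) = 0.4146
Before dose 5, 4 doses have been given (aged 1τ, 2τ, 3τ, 4τ).
C_trough = C₀ × (r + r² + … + r^4) = C₀ × r(1−r^4)/(1−r)
        = 5.090 × 0.4146 × (1 − 0.02955) / (1 − 0.4146) = 3.498 mg/L

3.5 mg/L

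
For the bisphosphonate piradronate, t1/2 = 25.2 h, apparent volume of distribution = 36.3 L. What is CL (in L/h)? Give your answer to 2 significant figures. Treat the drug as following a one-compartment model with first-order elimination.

k = ln2 / t½ = 0.693147 / 25.2 = 0.02751 h⁻¹
CL = k × Vd = 0.02751 × 36.3 = 0.9986 L/h

1.0 L/h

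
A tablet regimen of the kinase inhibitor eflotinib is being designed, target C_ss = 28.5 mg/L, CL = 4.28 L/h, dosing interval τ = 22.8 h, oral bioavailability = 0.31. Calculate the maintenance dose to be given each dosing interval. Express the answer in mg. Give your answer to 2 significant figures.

At steady state, F × (Dose/τ) = Css × CL.
Dose = Css × CL × τ / F = 28.5 × 4.280 × 22.8 / 0.31 = 8971 mg

9000 mg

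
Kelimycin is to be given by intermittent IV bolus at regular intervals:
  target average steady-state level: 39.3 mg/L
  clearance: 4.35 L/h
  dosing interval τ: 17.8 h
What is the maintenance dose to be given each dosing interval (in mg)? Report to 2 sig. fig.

At steady state, Dose/τ = Css × CL.
Dose = Css × CL × τ = 39.3 × 4.350 × 17.8 = 3043 mg

3000 mg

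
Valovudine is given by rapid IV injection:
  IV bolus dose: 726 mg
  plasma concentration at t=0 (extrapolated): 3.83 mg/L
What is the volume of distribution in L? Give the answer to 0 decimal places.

190 L

Vd = Dose / C₀ = 726.0 / 3.83 = 189.6 L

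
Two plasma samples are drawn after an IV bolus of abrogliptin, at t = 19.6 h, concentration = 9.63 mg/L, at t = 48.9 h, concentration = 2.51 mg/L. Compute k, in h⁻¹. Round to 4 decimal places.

k = ln(C₁/C₂) / (t₂ − t₁) = ln(9.63/2.51) / (48.9 − 19.6)
  = 1.345 / 29.30 = 0.04590 h⁻¹

0.0459 h⁻¹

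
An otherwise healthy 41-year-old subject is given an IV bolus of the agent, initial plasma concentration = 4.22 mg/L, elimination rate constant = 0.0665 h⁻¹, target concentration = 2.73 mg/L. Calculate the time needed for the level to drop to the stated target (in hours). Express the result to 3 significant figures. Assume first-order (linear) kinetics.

6.55 h

t = ln(C₀ / C) / k = ln(4.220 / 2.73) / 0.06650
  = ln(1.546) / 0.06650 = 0.4357 / 0.06650 = 6.552 h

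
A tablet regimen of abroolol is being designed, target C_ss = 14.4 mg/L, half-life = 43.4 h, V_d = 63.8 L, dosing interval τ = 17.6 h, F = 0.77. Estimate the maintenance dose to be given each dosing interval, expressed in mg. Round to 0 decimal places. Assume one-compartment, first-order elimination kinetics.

335 mg

k = ln2 / t½ = 0.693147 / 43.4 = 0.01597 h⁻¹
CL = k × Vd = 0.01597 × 63.8 = 1.019 L/h
At steady state, F × (Dose/τ) = Css × CL.
Dose = Css × CL × τ / F = 14.4 × 1.019 × 17.6 / 0.77 = 335.4 mg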